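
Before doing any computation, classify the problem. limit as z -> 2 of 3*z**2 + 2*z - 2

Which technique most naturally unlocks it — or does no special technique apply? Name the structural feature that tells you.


Method: no special technique — no vanishing denominator and no indeterminate clash at the point — evaluation is immediate.


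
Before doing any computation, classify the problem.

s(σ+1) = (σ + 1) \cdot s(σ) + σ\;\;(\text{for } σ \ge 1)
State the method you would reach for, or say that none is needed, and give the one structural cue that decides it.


Technique: a summation factor — because the multiplier σ + 1 is index-dependent, divide through by its running product and sum the resulting differences.


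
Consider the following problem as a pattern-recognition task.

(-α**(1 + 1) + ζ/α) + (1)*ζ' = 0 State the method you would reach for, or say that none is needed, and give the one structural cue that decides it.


Technique: a linear integrating factor — the unknown enters only to the first power against a nonzero forcing term — the integrating-factor template applies directly.


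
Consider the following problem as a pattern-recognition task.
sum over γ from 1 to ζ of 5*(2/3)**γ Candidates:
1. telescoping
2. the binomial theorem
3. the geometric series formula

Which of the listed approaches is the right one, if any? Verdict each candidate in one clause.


Best approach: the geometric series formula — each term is 2/3 times the previous one, so the geometric-series formula applies directly.
- telescoping — writing out consecutive terms as given produces no pairwise cancellation.
- the binomial theorem — the terms lack the binomial-coefficient-weighted complementary-power pattern of an expansion.
- the geometric series formula: yes, a natural case for it.


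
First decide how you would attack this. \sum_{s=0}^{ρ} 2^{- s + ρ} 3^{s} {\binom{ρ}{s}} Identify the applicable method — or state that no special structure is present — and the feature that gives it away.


Method: the binomial theorem — the summand is term s of a binomial expansion in 3 and 2; the whole sum is a single power.


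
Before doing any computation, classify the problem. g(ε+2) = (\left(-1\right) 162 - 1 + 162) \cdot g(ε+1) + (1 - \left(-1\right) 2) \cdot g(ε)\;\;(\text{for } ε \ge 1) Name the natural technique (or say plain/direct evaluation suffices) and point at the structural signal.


Diagnosis: the characteristic-root method — try a geometric ansatz r^ε: constant coefficients turn the recurrence into one polynomial equation in r.


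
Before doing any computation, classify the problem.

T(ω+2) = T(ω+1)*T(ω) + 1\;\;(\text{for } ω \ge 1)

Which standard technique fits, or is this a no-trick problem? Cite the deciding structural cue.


Verdict: no special technique — a nonlinear dependence on earlier terms breaks linearity, and with it every superposition-based closed form.


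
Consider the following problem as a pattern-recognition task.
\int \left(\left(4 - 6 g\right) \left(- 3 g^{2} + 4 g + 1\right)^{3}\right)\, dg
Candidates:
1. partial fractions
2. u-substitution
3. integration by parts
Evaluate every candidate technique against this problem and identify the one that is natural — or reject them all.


Best approach: u-substitution — 4 - 6 g matches the derivative of - 3 g^{2} + 4 g + 1 up to a constant; with u = - 3 g^{2} + 4 g + 1 the whole integrand folds into a function of u alone. One could also expand and integrate term by term; the substitution is strictly more direct.
- partial fractions — the expression is not a ratio of polynomials that decomposes further.
- u-substitution — yes — fits the structure here.
- integration by parts: parts would only shuffle a directly integrable integrand.


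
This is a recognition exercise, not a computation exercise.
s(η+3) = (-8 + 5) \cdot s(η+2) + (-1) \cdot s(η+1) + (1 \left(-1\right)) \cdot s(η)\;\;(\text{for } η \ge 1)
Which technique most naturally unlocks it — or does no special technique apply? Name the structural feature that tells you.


Diagnosis: the characteristic-root method — no index-dependence in the weights and nothing inhomogeneous: classic characteristic-equation setup.


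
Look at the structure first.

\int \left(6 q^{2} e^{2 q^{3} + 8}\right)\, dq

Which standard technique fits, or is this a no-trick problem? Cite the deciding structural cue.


Diagnosis: u-substitution — collected, the integrand has one factor that is, up to a constant, the derivative of an inner expression the rest depends on — substitute for that inner expression.


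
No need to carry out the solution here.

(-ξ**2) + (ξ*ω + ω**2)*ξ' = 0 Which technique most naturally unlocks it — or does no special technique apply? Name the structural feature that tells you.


Verdict: the homogeneous substitution — the slope is degree-zero homogeneous: the ratio substitution v = ξ/ω collapses it. Rewriting — with the variables' roles exchanged where the shape demands it — would expose a Bernoulli structure too; the homogeneous substitution simply reads the degrees directly.


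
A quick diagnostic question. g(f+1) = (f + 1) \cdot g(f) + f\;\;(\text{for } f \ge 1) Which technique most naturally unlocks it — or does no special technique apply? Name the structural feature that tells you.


Diagnosis: a summation factor — first-order, linear, moving coefficient f + 1: the discrete analogue of an integrating factor handles it.


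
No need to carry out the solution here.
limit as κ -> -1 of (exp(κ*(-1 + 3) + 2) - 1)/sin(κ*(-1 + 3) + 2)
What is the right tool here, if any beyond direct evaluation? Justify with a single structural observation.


Technique: l'Hôpital's rule (0/0) — numerator and denominator both vanish at -1 — a genuine 0/0 form, which is exactly when l'Hôpital applies. A local series expansion at the point resolves it as well; the rule is the packaged version of that step.


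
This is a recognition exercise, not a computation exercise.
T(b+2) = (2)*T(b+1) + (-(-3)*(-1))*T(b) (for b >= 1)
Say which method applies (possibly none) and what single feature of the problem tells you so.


Best approach: the characteristic-root method — linear, homogeneous, constant coefficients: solutions of the form r^b exist — find the roots of the characteristic polynomial.


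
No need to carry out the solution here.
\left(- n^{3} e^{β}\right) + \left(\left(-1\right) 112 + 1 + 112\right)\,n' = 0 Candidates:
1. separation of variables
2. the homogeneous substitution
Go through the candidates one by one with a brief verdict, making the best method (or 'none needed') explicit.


Verdict: separation of variables — all dependence on the two variables factors apart, the defining separable shape.
- separation of variables: yes — fits the structure here.
- the homogeneous substitution: the slope changes under joint rescaling, failing the degree-zero test.


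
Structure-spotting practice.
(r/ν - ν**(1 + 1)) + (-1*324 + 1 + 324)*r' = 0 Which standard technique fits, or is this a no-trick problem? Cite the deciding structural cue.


Technique: a linear integrating factor — linear in the unknown with genuine forcing: multiply through by the exponential of the integrated coefficient and the left side closes into one derivative.


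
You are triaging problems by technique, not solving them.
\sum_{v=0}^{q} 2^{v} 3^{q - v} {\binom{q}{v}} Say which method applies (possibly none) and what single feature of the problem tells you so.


Best approach: the binomial theorem — terms weighting {\binom{q}{v}} against matched powers of 2 and 3 reassemble into (2 + 3)^q by the binomial theorem.


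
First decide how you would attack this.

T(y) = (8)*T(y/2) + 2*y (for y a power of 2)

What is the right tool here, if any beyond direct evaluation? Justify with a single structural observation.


Diagnosis: the master substitution — treat m = log base 2 of y as the new clock: one recursion step advances m by one while y scales by 2.


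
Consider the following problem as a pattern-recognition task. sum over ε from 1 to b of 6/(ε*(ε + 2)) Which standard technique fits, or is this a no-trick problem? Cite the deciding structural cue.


Method: telescoping — split 6/(ε*(ε + 2)) by partial fractions and the pieces are one function at shifted arguments — interior terms cancel.


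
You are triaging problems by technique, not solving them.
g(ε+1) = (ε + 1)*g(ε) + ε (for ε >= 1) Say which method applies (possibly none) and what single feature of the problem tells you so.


Best approach: a summation factor — normalize by the running product of ε + 1: the left side becomes a difference, and differences sum.


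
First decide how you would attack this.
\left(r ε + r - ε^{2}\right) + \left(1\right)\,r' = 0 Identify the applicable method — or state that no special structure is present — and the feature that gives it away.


Verdict: a linear integrating factor — the unknown enters only to the first power against a nonzero forcing term — the integrating-factor template applies directly.


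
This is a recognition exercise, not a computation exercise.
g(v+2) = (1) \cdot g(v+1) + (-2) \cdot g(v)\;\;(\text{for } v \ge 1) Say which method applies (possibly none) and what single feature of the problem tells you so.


Diagnosis: the characteristic-root method — because shifting v leaves the equation's coefficients unchanged, exponential trials reduce it to algebra.


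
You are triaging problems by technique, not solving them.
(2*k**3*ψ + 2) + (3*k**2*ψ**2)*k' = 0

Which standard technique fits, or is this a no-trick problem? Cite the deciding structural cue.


Technique: the exact-equation method — the mixed-partials test passes for 2*k**3*ψ + 2 and 3*k**2*ψ**2, so a potential function exists as presented.


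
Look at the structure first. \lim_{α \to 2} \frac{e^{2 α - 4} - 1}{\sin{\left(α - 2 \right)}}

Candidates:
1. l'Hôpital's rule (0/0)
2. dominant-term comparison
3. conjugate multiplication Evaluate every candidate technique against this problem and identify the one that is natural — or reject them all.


Best approach: l'Hôpital's rule (0/0) — both numerator and denominator vanish at 2: the genuine 0/0 indeterminate that l'Hôpital exists for. A local series expansion at the point resolves it as well; the rule is the packaged version of that step.
- l'Hôpital's rule (0/0): applies; the problem has the shape this method handles.
- dominant-term comparison — this is not a rational comparison of growth rates at infinity.
- conjugate multiplication — the conjugate move applies to radical differences, which this is not.


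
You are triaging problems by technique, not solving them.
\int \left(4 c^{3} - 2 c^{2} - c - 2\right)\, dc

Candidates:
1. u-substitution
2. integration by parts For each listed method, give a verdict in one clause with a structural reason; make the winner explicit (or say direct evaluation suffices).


Best approach: no special technique — every term is a constant multiple of a power of c; term-wise power-rule integration needs no preliminary transformation.
- u-substitution: no substitution does more than relabel what direct integration already handles.
- integration by parts: parts would only shuffle a directly integrable integrand.


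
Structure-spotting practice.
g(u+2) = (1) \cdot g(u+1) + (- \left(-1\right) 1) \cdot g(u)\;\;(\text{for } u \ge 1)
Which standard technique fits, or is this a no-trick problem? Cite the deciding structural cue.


Method: the characteristic-root method — the recurrence is linear and homogeneous with constant coefficients, so the ansatz r^u turns it into a polynomial equation for r.


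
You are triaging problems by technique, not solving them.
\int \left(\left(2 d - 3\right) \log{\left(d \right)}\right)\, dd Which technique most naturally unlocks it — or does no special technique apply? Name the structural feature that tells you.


Verdict: integration by parts — one parts step with u = \log{\left(d \right)} trades the logarithm for an algebraic integrand.


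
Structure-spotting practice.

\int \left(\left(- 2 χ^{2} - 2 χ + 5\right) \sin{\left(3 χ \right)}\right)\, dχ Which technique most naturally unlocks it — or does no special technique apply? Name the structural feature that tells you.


Diagnosis: integration by parts — differentiate - 2 χ^{2} - 2 χ + 5, integrate \sin{\left(3 χ \right)}: each pass lowers the polynomial degree, so parts terminates.


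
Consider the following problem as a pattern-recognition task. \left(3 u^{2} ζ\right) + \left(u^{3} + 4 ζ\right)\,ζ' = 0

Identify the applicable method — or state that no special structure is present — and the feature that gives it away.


Best approach: the exact-equation method — 3 u^{2} ζ and u^{3} + 4 ζ pass the exactness check on the nose, so no integrating factor in u or ζ is needed at all.


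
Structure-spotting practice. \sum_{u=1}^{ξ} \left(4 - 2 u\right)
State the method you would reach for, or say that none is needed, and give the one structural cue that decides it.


Best approach: no special technique — nothing telescopes and nothing is geometric; polynomial terms in u sum term by term.


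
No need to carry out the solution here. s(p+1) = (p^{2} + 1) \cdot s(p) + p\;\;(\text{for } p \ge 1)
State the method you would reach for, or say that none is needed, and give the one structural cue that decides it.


Method: a summation factor — normalize by the running product of p^{2} + 1: the left side becomes a difference, and differences sum.


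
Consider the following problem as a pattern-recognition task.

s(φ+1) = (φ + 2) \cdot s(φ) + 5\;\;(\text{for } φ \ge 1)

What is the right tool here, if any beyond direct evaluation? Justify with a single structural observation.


Method: a summation factor — it is first-order linear but the coefficient φ + 2 depends on the index, so multiply through by a summation factor to telescope it.


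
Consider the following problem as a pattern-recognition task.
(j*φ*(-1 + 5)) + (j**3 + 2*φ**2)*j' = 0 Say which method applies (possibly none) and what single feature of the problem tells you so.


Verdict: the exact-equation method — because the two cross partials coincide, the form is conservative as written — recover its potential in (φ, j).


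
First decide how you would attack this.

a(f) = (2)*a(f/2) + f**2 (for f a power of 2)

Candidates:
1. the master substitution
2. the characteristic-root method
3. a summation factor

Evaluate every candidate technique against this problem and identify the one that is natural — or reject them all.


Technique: the master substitution — the argument shrinks by the factor 2, so measure the index on a logarithmic scale and the recursion becomes a shift.
- the master substitution — applies; the problem has the shape this method handles.
- the characteristic-root method: a divided-index call is not the fixed-shift linear shape that characteristic roots solve.
- a summation factor: a divided-index call is outside the fixed-shift first-order family a summation factor normalizes.


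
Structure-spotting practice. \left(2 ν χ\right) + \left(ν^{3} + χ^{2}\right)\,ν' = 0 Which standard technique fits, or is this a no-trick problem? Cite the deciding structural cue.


Best approach: the exact-equation method — 2 ν χ and ν^{3} + χ^{2} pass the exactness check on the nose, so no integrating factor in χ or ν is needed at all.


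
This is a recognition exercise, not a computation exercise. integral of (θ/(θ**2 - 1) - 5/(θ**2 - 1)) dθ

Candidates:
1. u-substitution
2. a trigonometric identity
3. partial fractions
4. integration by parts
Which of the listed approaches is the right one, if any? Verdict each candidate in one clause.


Method: partial fractions — break θ**2 - 1 into its roots and the integral splits into logarithm-sized bites.
- u-substitution — no subexpression of the integrand serves as a whole-integral substitution inner — individual terms may offer their own, but none carries its derivative as a factor of the full integrand; a working change of variable would have to be constructed from outside the expression.
- a trigonometric identity: no sine or cosine appears, so there is nothing for a trigonometric identity to act on.
- partial fractions — yes — fits the structure here.
- integration by parts — the integrand does not split as a nonconstant polynomial times an exp, sine, cosine of a linear argument, or logarithm — no polynomial-kernel parts product to differentiate one side of.


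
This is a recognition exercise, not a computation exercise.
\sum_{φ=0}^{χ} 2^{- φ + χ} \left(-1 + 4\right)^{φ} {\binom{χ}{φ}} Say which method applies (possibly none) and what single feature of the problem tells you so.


Technique: the binomial theorem — terms weighting {\binom{χ}{φ}} against matched powers of (-1 + 4) and 2 reassemble into ((-1 + 4) + 2)^χ by the binomial theorem.


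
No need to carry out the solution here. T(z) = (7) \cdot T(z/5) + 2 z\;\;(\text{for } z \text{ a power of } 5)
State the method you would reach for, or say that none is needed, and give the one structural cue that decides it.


Best approach: the master substitution — the argument shrinks by the factor 5, so measure the index on a logarithmic scale and the recursion becomes a shift.


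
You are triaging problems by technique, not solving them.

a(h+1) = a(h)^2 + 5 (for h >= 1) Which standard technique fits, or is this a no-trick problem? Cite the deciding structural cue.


Best approach: no special technique — a nonlinear dependence on earlier terms breaks linearity, and with it every superposition-based closed form.


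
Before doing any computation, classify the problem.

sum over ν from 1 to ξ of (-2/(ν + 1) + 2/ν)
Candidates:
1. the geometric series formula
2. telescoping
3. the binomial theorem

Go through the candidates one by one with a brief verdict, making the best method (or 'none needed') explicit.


Method: telescoping — the piece each term subtracts is 2/ν advanced by one index, and it reappears with a plus sign leading the following term — the sum collapses to its boundary terms.
- the geometric series formula: consecutive terms are not related by a fixed multiplier.
- telescoping — applicable, and directly so.
- the binomial theorem: no binomial coefficients pair up with complementary powers here.


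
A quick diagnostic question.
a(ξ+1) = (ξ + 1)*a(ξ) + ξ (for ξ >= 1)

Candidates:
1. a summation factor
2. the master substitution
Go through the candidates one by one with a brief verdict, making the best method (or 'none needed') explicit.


Technique: a summation factor — one-term recursion with variable weight ξ + 1 is solved by product normalization, not by root-finding.
- a summation factor: yes, a natural case for it.
- the master substitution: no fixed divisor shrinks the index between calls.


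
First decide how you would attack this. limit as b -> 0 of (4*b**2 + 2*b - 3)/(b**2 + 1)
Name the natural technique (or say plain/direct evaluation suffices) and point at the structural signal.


Best approach: no special technique — the expression is continuous at 0 — substitute and evaluate; no indeterminate form appears.


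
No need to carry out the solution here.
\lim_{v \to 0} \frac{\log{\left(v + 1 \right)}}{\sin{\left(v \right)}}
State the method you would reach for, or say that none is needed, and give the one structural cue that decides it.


Verdict: l'Hôpital's rule (0/0) — the 0/0 form at 0 is the signature situation for l'Hôpital's rule. Known elementary limits would finish this too — the rule just bypasses the case analysis.


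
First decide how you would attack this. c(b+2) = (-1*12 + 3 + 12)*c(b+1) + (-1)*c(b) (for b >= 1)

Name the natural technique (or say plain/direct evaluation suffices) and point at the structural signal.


Method: the characteristic-root method — linear, homogeneous, constant coefficients: solutions of the form r^b exist — find the roots of the characteristic polynomial.


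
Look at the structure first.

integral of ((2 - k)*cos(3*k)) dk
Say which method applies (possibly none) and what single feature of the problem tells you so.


Technique: integration by parts — 2 - k dies after finitely many derivatives while cos(3*k) cycles under integration — the tabular/parts setup.


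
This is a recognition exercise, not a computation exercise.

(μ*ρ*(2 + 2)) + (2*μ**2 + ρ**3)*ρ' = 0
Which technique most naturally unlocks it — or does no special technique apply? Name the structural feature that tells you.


Method: the exact-equation method — because the two cross partials coincide, the form is conservative as written — recover its potential in (μ, ρ).


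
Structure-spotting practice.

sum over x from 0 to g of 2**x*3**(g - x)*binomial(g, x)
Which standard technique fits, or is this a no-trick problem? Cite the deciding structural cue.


Diagnosis: the binomial theorem — the summand is term x of a binomial expansion in 2 and 3; the whole sum is a single power.


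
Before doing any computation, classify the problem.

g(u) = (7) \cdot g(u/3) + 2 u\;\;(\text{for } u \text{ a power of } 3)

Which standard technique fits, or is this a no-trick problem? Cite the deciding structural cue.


Technique: the master substitution — the argument shrinks by the factor 3, so measure the index on a logarithmic scale and the recursion becomes a shift.


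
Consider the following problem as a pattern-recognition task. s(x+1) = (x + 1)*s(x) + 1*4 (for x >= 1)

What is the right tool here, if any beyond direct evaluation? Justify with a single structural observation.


Best approach: a summation factor — the coefficient x + 1 drifts with the index, so no fixed root exists; normalizing by the cumulative product telescopes it.


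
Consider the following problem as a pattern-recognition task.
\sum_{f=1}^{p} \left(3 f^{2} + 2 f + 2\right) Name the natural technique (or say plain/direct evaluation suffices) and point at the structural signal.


Technique: no special technique — Faulhaber territory: sum each constant-multiple power of f with its closed-form formula, no trick required.


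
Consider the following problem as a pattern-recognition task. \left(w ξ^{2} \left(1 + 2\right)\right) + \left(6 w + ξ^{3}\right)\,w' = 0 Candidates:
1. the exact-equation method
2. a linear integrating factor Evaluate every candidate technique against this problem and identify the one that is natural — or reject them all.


Method: the exact-equation method — equality of cross partials is the green light — assemble the potential function term by term.
- the exact-equation method: applicable, and directly so.
- a linear integrating factor — the unknown enters nonlinearly (through a power, a denominator, or a transcendental function), which the linear integrating-factor recipe cannot absorb as-is — any repair would come from a preliminary substitution, not the factor.


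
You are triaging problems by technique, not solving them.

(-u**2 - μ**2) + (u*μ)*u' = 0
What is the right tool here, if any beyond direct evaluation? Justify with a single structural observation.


Diagnosis: the homogeneous substitution — the slope's numerator and denominator have matching total degree, so it depends only on u/μ and the ratio substitution collapses it. A Bernoulli rewrite works here as the equation stands — the homogeneous substitution is the more immediate reading.


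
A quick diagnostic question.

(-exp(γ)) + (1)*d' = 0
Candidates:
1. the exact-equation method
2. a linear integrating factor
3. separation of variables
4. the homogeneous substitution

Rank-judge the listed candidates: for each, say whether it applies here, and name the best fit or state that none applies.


Technique: no special technique — solved for the derivative, d never appears on the right — this is a direct integration in γ, not a differential-equations problem at heart.
- the exact-equation method: no dependence on the unknown anywhere: exactness is a label without content here.
- a linear integrating factor: the linear template holds only trivially here (the unknown is absent, so the coefficient is zero) — the method is not the natural label.
- separation of variables: with no unknown in the slope, separating variables is a formality — the equation integrates directly.
- the homogeneous substitution: the slope changes under joint rescaling, failing the degree-zero test.


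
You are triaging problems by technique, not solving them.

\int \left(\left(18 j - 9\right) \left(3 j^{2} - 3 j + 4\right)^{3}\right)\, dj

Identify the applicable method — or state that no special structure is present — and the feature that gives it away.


Verdict: u-substitution — structure check: outer function, inner expression 3 j^{2} - 3 j + 4, inner derivative as a factor — the classic u = 3 j^{2} - 3 j + 4 pattern. A patient expand-and-integrate also lands it; recognizing the inner expression is the shortcut.


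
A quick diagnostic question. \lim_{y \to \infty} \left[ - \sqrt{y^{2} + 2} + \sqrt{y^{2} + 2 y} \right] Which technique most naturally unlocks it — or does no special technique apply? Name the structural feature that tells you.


Technique: conjugate multiplication — turning the difference into a conjugate-rationalized ratio makes the limit readable.


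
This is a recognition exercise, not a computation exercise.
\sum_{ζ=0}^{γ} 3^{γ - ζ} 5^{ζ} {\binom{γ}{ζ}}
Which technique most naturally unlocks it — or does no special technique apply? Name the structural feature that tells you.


Method: the binomial theorem — binomial coefficients against complementary powers of 5 and 3: recognize the binomial expansion and resum.


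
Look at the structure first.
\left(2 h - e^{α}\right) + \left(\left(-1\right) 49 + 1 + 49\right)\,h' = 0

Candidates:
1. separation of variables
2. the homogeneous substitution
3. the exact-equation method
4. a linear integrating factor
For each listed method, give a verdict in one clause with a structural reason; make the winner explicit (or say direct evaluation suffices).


Verdict: a linear integrating factor — the unknown enters only to the first power against a nonzero forcing term — the integrating-factor template applies directly.
- separation of variables: the two dependences do not factor apart.
- the homogeneous substitution: the ratio substitution does not collapse this equation.
- the exact-equation method: exactness fails on the nose — the mixed partials do not match.
- a linear integrating factor — applicable, and directly so.


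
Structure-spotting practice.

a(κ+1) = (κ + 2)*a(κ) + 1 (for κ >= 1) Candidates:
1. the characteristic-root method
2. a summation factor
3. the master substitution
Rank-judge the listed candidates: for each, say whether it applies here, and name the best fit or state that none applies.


Verdict: a summation factor — the coefficient κ + 2 drifts with the index, so no fixed root exists; normalizing by the cumulative product telescopes it.
- the characteristic-root method — an index-dependent weight blocks the pure exponential ansatz.
- a summation factor — applicable, and directly so.
- the master substitution: there is no divide-the-index recursive argument.


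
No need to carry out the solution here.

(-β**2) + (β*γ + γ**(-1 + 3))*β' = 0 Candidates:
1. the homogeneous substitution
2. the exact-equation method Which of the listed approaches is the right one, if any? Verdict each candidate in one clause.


Verdict: the homogeneous substitution — solved for the derivative, the right side is unchanged under scaling γ and β together — it depends only on the ratio β/γ, so substitute a single ratio variable. Suitably rearranged — at times with the variables' roles exchanged — this doubles as a Bernoulli equation; the homogeneous reading needs no such setup.
- the homogeneous substitution: applicable, and directly so.
- the exact-equation method — exactness fails on the nose — the mixed partials do not match.


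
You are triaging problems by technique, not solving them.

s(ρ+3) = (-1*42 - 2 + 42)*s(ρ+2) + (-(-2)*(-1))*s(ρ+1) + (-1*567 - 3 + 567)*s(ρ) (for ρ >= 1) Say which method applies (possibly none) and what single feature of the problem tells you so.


Diagnosis: the characteristic-root method — this is the constant-coefficient homogeneous case — the whole solution in ρ reduces to a polynomial's roots.


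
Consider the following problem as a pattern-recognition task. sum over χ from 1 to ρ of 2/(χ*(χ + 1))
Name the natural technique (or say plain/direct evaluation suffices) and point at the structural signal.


Diagnosis: telescoping — split 2/(χ*(χ + 1)) by partial fractions and the pieces are one function at shifted arguments — interior terms cancel.


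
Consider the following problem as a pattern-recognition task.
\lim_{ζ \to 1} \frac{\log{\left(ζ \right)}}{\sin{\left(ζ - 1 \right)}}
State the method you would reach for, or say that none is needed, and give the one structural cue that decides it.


Best approach: l'Hôpital's rule (0/0) — substituting 1 gives 0 over 0; differentiate top and bottom once and re-evaluate. Expanding numerator and denominator to first order gives the same value — the rule automates exactly that.


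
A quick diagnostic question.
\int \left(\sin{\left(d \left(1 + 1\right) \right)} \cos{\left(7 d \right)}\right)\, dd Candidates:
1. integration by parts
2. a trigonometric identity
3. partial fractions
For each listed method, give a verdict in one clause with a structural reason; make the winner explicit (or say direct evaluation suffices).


Technique: a trigonometric identity — apply product-to-sum to \sin{\left(d \left(1 + 1\right) \right)} \cos{\left(7 d \right)}: two clean single-angle terms replace one awkward product.
- integration by parts: not the fit here: there is no polynomial factor to ladder down — parts can still close the trigonometric product by recursion, though the identity rewrite is the direct route.
- a trigonometric identity: applicable, and directly so.
- partial fractions: there is no rational-function structure to decompose.


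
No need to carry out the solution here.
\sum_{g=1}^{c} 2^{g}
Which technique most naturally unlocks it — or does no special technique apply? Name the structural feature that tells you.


Method: the geometric series formula — each summand is the previous one scaled by 2; that constant multiplier is itself the geometric structure.


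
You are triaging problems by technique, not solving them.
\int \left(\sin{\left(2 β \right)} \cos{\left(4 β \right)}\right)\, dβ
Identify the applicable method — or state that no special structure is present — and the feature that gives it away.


Verdict: a trigonometric identity — apply product-to-sum to \sin{\left(2 β \right)} \cos{\left(4 β \right)}: two clean single-angle terms replace one awkward product.


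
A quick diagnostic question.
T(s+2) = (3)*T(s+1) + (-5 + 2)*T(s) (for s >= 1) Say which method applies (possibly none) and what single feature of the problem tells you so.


Verdict: the characteristic-root method — because shifting s leaves the equation's coefficients unchanged, exponential trials reduce it to algebra.


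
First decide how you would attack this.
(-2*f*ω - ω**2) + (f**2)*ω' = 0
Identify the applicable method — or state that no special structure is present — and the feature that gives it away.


Best approach: the homogeneous substitution — the slope is degree-zero homogeneous: the ratio substitution v = ω/f collapses it. A Bernoulli rewrite works here as the equation stands — the homogeneous substitution is the more immediate reading.


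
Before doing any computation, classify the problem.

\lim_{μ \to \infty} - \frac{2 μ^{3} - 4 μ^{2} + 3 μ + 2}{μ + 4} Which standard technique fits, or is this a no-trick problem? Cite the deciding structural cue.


Technique: dominant-term comparison — growth-rate triage: the leading powers of μ decide the limit, everything else is noise. As a single quotient, the ∞/∞ shape would yield to repeated differentiation as well — the growth comparison gets there in one look.


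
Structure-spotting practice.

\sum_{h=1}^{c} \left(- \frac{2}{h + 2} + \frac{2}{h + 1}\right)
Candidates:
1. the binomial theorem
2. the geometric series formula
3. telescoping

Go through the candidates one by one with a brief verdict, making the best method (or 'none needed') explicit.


Diagnosis: telescoping — this sum is a zipper: each term contributes \frac{2}{h + 1} and removes the next index's value, which the following term puts back, closing term by term.
- the binomial theorem: the summand does not match any term pattern of an expanded binomial power.
- the geometric series formula — the term-to-term ratio changes with the index, so the geometric formula cannot close it.
- telescoping — yes, a natural case for it.


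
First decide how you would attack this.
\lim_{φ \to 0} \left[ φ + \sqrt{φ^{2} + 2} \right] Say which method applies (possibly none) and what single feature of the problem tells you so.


Method: no special technique — no vanishing denominator and no indeterminate clash at the point — evaluation is immediate.


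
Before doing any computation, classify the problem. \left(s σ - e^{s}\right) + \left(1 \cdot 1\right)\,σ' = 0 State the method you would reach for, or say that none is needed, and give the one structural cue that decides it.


Diagnosis: a linear integrating factor — the equation is linear in σ with coefficient s; multiplying by the integrating factor exp(∫s) makes the left side a perfect derivative.


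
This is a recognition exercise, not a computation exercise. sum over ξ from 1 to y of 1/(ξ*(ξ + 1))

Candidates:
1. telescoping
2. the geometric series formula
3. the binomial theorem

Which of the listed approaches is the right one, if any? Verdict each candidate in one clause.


Method: telescoping — 1/(ξ*(ξ + 1)) is a collapsed telescope: expand it into simple fractions to see the cancellation.
- telescoping — applies; the problem has the shape this method handles.
- the geometric series formula — no single multiplier carries one term to the next throughout the sum.
- the binomial theorem — the summand does not match any term pattern of an expanded binomial power.


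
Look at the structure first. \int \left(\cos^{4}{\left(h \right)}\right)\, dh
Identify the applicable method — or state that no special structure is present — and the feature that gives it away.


Diagnosis: a trigonometric identity — \cos^{4}{\left(h \right)} is the textbook power-reduction case — identities first, antiderivatives second.


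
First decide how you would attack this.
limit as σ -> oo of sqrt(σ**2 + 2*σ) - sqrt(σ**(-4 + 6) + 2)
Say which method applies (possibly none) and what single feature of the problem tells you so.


Verdict: conjugate multiplication — both pieces blow up but their difference is finite; the conjugate trick rationalizes sqrt(σ**2 + 2*σ) - sqrt(σ**(-4 + 6) + 2).


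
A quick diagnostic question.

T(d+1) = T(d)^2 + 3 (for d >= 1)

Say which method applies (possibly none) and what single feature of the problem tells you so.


Technique: no special technique — each new value is a nonlinear function of earlier ones — scaling arguments and superposition both fail.


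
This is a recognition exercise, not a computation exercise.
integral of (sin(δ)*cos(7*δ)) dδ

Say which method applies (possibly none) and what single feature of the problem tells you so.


Diagnosis: a trigonometric identity — cross-frequency products like sin(δ)*cos(7*δ) are the textbook product-to-sum case — the identity converts them to directly integrable sinusoids.


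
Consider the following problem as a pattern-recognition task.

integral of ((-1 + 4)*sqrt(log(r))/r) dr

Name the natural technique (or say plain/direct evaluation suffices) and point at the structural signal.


Diagnosis: u-substitution — collected, the integrand has one factor that is, up to a constant, the derivative of an inner expression the rest depends on — substitute for that inner expression.


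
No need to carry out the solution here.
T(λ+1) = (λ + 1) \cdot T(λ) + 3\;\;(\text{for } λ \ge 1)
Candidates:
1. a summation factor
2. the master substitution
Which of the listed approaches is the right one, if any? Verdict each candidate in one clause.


Diagnosis: a summation factor — with the index-dependent coefficient λ + 1, dividing by the cumulative product turns the left side into a pure difference.
- a summation factor — a fit — the right tool for this form.
- the master substitution — with no divided-index recursive call, reindexing by powers of a base buys nothing.


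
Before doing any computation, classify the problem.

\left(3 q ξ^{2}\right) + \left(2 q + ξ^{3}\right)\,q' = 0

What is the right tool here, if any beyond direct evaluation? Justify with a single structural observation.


Best approach: the exact-equation method — the cross partial derivatives of 3 q ξ^{2} and 2 q + ξ^{3} agree, so the left side is the total differential of one potential in ξ and q.


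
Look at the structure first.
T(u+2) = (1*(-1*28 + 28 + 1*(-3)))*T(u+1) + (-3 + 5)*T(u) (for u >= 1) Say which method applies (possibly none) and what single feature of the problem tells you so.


Verdict: the characteristic-root method — the recurrence treats every index alike (constant coefficients, no forcing) — precisely the regime where r^u trials close it.


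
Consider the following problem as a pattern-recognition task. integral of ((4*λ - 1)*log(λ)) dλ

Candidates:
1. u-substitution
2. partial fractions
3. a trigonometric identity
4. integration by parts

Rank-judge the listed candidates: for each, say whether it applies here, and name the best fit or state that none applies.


Method: integration by parts — with u = log(λ) the logarithm disappears after one differentiation, leaving a power-rule integral.
- u-substitution — no subexpression of the integrand pairs with its own derivative as a factor — individual terms may offer their own substitutions, but any change of variable covering the whole integral would have to be constructed from outside the expression.
- partial fractions: there is no rational-function structure to decompose.
- a trigonometric identity: there is no trigonometric structure at all — the integrand carries no sine or cosine to rewrite.
- integration by parts — applicable, and directly so.


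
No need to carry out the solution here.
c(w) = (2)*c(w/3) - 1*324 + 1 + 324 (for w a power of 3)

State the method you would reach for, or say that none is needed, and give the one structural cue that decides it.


Diagnosis: the master substitution — the index is divided (w/3), not shifted — substitute w = 3^m to straighten it into a shift recurrence.


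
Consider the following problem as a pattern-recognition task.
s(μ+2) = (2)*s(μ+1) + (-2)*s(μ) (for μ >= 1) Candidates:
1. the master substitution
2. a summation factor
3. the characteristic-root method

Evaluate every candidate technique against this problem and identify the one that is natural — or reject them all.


Method: the characteristic-root method — constant coefficients and linearity mean the ansatz r^μ reduces it to solving the characteristic polynomial.
- the master substitution: the recursion steps by a constant offset, so exponential reindexing is pointless.
- a summation factor — the recurrence reaches back more than one step, outside the first-order family a summation factor normalizes.
- the characteristic-root method — a fit — the right tool for this form.
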